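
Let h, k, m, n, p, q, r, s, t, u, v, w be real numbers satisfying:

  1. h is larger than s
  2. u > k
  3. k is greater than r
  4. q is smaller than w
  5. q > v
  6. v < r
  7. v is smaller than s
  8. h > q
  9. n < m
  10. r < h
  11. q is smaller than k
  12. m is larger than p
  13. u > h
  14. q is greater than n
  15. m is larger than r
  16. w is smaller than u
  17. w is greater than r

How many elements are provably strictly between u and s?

Chaining upward from s reaches: h.
Chaining downward from u reaches: n, v, r, q, k, h, w.
Strictly between s and u are those in both lists: h — 1 element.

1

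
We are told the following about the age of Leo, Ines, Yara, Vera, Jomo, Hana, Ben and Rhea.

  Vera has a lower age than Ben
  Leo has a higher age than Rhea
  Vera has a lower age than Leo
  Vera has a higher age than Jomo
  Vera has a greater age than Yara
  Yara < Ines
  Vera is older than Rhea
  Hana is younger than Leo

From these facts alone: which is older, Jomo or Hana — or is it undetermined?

Following every chain through Jomo: above Jomo we get Vera, Leo, Ben.
Hana is not reached, and no chain runs the other way from Hana to Jomo.
So the given relations leave the order of Jomo and Hana undetermined.

undetermined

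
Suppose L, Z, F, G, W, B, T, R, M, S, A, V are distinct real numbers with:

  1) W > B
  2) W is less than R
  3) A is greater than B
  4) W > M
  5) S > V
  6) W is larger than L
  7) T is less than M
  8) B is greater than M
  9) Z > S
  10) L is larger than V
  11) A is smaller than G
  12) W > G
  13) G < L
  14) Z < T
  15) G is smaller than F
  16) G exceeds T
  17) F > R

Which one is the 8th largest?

M

The consecutive relations fix a unique order: V < S < Z < T < M < B < A < G < L < W < R < F.
The 8th largest is M.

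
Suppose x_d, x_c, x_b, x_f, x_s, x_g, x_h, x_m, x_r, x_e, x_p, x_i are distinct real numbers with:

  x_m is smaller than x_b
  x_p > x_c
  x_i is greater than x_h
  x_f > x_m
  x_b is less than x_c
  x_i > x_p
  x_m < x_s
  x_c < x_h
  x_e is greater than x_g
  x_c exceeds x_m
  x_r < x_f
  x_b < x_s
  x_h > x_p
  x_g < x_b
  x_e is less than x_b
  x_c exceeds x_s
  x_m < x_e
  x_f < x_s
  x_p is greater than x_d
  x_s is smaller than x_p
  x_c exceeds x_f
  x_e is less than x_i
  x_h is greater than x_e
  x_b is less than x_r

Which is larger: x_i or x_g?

x_g < x_e and x_e < x_b give x_g < x_b.
Then x_b < x_r extends the chain to x_r.
With x_r < x_f: x_g < x_e < x_b < x_r < x_f.
With x_f < x_s: x_g < x_e < x_b < x_r < x_f < x_s.
Then x_s < x_c extends the chain to x_c.
With x_c < x_p: x_g < x_e < x_b < x_r < x_f < x_s < x_c < x_p.
With x_p < x_h: x_g < x_e < x_b < x_r < x_f < x_s < x_c < x_p < x_h.
With x_h < x_i: x_g < x_e < x_b < x_r < x_f < x_s < x_c < x_p < x_h < x_i.
So x_g < x_i; x_i is the larger of the two.

x_i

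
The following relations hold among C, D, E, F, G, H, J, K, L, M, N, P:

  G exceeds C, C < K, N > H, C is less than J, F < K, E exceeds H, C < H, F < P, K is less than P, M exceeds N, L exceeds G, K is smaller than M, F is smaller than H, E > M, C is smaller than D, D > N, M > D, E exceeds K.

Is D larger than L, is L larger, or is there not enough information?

undetermined

Following every chain through D: above D we get M, E; below D we get C, F, H, N.
L is not reached, and no chain runs the other way from L to D.
So the given relations leave the order of D and L undetermined.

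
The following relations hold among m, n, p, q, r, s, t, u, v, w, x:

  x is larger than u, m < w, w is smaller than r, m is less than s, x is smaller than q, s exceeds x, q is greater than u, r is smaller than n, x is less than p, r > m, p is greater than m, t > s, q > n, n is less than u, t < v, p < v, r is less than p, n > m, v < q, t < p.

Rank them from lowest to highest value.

Each adjacent pair is fixed by a given relation: m < w; w < r; r < n; n < u; u < x; x < s; s < t; t < p; p < v; v < q. Chaining them end to end gives the full order.

m < w < r < n < u < x < s < t < p < v < q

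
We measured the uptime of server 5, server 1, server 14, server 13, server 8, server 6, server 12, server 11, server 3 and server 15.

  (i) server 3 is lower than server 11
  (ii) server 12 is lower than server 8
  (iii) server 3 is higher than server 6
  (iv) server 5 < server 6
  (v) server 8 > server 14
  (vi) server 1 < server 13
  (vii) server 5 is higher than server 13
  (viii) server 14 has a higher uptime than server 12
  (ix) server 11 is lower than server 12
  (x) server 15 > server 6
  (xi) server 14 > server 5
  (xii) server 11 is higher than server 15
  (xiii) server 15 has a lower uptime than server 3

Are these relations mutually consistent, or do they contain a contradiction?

Every relation is compatible with server 1 < server 13 < server 5 < server 6 < server 15 < server 3 < server 11 < server 12 < server 14 < server 8; the set is consistent.

consistent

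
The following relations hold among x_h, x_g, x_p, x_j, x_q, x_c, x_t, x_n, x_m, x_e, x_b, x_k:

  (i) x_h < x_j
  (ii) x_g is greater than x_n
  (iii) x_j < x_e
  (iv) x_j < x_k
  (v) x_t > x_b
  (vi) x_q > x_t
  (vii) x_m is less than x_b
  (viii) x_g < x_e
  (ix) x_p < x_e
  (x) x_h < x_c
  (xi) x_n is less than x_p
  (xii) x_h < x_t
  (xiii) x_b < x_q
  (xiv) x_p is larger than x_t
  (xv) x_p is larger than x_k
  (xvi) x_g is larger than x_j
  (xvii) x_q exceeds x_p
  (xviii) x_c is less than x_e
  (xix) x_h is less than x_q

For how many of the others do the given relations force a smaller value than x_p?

The elements the relations force below x_p are x_h, x_m, x_n, x_j, x_k, x_b, x_t — no chain reaches any other.
That is 7.

7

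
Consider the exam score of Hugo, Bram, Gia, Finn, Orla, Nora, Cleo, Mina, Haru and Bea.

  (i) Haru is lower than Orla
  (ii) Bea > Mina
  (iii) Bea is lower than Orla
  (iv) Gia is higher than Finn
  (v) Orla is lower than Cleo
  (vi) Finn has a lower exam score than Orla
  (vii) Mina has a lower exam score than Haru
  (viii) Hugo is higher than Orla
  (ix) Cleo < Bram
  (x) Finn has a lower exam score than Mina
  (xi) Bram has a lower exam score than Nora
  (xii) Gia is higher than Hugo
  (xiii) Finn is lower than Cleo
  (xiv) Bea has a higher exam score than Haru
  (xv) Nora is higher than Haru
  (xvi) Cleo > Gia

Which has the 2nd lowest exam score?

Mina

The consecutive relations fix a unique order: Finn < Mina < Haru < Bea < Orla < Hugo < Gia < Cleo < Bram < Nora.
Counting 2 from the smallest end gives Mina.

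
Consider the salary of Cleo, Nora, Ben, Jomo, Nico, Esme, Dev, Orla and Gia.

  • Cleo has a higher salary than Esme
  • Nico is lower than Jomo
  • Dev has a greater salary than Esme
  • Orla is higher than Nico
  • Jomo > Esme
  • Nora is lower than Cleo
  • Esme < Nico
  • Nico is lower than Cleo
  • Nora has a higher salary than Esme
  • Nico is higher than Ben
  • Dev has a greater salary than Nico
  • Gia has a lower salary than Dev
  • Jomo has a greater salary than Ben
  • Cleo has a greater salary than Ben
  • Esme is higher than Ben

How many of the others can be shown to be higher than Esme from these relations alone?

Directly above Esme: Nico, Nora, Jomo, Cleo, Dev.
One step further: Orla (6 so far).
No other element is forced above Esme by the given relations, so the count is 6.

6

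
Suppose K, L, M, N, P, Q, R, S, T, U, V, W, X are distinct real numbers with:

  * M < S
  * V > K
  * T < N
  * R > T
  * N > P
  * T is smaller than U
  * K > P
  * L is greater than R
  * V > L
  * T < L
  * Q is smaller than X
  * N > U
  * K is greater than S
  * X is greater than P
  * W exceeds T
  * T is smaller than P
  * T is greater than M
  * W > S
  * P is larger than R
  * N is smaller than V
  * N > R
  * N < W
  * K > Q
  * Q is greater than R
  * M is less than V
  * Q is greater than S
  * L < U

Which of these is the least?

M

Chaining upward from M: directly above it, T, S, V; then R, P, L, U, Q, K, N, W; then X.
That covers every other element, and nothing is given below M, so M is the least.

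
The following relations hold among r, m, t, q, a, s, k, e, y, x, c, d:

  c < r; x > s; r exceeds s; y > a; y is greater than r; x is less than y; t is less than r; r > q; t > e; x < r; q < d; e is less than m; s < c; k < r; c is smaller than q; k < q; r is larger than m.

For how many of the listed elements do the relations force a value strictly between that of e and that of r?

Chaining upward from e reaches: t, m, y.
Chaining downward from r reaches: s, x, k, c, q, t, m.
Strictly between e and r are those in both lists: t, m — 2 elements.

2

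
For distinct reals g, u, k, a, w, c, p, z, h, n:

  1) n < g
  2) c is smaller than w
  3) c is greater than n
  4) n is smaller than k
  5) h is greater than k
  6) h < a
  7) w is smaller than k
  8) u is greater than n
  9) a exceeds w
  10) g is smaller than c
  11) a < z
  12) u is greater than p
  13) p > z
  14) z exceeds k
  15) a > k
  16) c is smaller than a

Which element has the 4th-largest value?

The consecutive relations fix a unique order: n < g < c < w < k < h < a < z < p < u.
The 4th largest is a.

a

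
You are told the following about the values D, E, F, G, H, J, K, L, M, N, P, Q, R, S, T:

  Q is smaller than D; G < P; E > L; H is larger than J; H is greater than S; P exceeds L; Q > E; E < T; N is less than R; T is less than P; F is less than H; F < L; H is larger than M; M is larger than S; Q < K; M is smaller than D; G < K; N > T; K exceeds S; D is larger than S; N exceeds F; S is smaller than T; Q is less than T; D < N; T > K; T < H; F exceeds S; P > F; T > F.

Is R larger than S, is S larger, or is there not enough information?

Link the given pairs in sequence: S < F; F < L; L < E; E < Q; Q < K; K < T; T < N; N < R.
Together: S < F < L < E < Q < K < T < N < R.
So R is larger.

R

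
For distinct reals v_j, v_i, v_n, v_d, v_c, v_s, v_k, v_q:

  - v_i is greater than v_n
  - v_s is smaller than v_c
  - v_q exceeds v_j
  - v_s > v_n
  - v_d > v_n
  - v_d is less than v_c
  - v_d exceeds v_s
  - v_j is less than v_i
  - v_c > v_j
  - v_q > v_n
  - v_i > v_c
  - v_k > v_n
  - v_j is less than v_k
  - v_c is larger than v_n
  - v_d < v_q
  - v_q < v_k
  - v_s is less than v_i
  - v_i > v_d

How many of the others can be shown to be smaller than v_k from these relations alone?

From v_k the given relations immediately reach v_n, v_j, v_q.
From those, v_d — 4 in total.
From those, v_s — 5 in total.
Nothing else is reachable below v_k; 5 in all.

5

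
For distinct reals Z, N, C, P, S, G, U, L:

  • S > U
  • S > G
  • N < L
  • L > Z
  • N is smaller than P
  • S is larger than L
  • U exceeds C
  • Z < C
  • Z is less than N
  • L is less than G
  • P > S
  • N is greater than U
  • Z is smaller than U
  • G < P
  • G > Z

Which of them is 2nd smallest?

C

Piecing the relations together gives one ordering: Z < C < U < N < L < G < S < P.
The 2nd smallest is C.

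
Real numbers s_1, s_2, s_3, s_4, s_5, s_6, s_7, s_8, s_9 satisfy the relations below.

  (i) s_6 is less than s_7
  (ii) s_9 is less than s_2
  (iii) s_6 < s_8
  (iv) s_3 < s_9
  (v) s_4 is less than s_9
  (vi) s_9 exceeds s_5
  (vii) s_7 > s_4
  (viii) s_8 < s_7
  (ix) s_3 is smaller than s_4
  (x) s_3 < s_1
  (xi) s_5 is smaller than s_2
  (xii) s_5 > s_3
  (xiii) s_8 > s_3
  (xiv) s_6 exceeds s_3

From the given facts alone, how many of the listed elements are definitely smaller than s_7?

4

The elements the relations force below s_7 are s_3, s_6, s_4, s_8 — no chain reaches any other.
That is 4.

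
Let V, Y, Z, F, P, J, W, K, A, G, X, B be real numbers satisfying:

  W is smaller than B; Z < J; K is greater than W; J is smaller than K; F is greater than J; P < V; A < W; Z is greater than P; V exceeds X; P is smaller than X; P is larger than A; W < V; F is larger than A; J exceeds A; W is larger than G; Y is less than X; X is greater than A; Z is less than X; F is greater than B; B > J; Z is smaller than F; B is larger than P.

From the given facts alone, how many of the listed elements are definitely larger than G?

5

The elements the relations force above G are W, B, F, K, V — no chain reaches any other.
That is 5.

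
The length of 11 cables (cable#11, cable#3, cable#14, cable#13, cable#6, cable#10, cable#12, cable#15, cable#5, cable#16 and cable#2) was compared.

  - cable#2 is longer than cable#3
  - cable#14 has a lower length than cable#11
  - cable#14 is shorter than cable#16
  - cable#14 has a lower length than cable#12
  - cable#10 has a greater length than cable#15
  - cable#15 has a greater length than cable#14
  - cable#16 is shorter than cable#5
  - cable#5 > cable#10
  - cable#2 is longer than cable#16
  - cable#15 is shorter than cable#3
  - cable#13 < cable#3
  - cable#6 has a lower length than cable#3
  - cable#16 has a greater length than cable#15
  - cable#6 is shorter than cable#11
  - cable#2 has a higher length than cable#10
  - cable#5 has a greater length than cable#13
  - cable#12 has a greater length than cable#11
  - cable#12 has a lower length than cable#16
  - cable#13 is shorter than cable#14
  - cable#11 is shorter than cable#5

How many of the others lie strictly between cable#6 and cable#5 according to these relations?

The relations place cable#6 below cable#5. An element lies strictly between them when it is forced above cable#6 and also forced below cable#5.
Above cable#6: {cable#11, cable#12, cable#16, cable#3, cable#2}. Below cable#5: {cable#13, cable#14, cable#15, cable#11, cable#12, cable#10, cable#16}.
Intersection: {cable#11, cable#12, cable#16} — 3.

3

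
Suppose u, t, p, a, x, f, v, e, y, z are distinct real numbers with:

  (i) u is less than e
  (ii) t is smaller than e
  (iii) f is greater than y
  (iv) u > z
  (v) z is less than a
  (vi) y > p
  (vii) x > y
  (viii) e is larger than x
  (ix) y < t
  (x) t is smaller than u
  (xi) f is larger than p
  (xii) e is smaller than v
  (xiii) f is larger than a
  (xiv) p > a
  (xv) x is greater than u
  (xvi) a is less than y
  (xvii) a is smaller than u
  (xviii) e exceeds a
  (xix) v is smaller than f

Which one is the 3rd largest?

The consecutive relations fix a unique order: z < a < p < y < t < u < x < e < v < f.
Counting 3 from the largest end gives e.

e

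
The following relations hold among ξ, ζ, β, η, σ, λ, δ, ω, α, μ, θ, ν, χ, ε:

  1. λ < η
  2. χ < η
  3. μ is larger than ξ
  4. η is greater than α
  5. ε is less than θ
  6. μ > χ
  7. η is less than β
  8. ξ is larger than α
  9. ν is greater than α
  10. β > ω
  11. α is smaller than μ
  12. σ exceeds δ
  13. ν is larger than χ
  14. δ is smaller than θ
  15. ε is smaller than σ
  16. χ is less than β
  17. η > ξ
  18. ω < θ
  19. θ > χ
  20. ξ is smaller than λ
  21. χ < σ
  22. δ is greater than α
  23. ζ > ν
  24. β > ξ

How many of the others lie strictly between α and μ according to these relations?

The relations place α below μ. An element lies strictly between them when it is forced above α and also forced below μ.
Above α: {δ, ξ, λ, η, ν, σ, β, θ, ζ}. Below μ: {χ, ξ}.
Intersection: {ξ} — 1.

1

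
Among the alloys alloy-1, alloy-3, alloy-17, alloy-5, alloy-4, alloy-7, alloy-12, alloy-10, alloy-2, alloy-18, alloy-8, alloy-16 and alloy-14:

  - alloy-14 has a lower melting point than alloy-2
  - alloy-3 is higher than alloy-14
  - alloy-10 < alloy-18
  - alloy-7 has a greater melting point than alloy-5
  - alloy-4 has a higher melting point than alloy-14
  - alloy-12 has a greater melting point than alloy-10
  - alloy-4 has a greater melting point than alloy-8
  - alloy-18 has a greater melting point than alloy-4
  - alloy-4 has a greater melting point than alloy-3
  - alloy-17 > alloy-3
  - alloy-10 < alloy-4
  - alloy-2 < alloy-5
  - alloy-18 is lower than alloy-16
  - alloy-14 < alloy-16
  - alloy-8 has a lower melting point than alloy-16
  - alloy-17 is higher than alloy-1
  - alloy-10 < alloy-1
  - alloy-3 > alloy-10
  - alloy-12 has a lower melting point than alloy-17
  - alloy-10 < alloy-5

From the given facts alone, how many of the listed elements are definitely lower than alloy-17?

5

From alloy-17 the given relations immediately reach alloy-3, alloy-12, alloy-1.
From those, alloy-14, alloy-10 — 5 in total.
Nothing else is reachable below alloy-17; 5 in all.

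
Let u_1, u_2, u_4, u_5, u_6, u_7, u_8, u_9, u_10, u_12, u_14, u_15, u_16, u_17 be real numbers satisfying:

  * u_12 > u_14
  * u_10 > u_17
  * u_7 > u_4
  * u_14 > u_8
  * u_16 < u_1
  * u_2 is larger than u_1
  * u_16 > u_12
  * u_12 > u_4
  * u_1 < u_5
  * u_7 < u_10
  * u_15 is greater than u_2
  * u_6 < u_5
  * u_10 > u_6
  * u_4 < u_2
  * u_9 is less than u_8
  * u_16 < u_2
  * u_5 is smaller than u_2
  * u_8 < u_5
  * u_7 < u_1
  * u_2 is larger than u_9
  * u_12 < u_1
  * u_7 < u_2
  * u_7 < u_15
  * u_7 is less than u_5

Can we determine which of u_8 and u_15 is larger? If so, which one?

u_15

u_8 < u_14 < u_12 < u_16 < u_1 < u_5 < u_2 < u_15, by transitivity through u_14, u_12, u_16, u_1, u_5, u_2.
So u_15 is larger.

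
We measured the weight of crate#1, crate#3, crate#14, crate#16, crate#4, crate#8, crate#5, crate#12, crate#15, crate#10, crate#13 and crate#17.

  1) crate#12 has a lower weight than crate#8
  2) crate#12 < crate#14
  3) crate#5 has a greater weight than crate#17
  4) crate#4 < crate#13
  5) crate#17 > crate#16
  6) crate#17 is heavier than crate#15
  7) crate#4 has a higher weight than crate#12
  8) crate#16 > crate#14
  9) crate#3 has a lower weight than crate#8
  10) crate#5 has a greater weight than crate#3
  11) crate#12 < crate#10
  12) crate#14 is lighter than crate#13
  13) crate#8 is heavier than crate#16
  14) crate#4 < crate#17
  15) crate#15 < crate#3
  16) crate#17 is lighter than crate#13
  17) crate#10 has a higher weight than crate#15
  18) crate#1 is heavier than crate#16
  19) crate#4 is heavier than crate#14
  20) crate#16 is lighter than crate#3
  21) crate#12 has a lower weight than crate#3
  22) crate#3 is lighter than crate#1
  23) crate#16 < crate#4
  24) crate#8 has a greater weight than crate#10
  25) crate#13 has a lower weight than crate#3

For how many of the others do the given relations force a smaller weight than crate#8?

9

The elements the relations force below crate#8 are crate#12, crate#14, crate#16, crate#15, crate#10, crate#4, crate#17, crate#13, crate#3 — no chain reaches any other.
That is 9.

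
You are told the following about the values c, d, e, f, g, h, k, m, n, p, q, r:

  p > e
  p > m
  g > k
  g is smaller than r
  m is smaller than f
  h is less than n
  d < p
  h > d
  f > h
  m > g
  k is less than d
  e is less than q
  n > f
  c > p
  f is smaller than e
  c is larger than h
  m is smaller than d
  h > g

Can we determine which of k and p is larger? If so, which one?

Following the relations from k: k < g < m < d < h < f < e < p.
So p is larger.

p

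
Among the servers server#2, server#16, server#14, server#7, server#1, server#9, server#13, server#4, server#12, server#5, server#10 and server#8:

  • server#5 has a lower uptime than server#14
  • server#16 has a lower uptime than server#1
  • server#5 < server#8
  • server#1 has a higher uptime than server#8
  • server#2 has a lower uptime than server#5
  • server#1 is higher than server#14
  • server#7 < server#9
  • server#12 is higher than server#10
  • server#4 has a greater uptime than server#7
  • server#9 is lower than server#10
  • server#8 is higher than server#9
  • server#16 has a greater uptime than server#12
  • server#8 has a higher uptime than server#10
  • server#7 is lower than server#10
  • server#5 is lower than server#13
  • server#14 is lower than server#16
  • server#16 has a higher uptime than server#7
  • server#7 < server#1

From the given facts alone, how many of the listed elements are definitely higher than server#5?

Directly above server#5: server#13, server#8, server#14.
One step further: server#16, server#1 (5 so far).
No other element is forced above server#5 by the given relations, so the count is 5.

5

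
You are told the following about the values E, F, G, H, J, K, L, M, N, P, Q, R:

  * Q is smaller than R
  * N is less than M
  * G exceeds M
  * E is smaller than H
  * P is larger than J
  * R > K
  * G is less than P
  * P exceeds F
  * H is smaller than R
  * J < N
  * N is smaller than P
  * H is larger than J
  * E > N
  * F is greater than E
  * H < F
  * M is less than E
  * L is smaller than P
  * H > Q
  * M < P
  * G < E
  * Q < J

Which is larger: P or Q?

P

Q < J and J < N give Q < N.
With N < M: Q < J < N < M.
Then M < G extends the chain to G.
Then G < E extends the chain to E.
Then E < H extends the chain to H.
Then H < F extends the chain to F.
Then F < P extends the chain to P.
So Q < P; P is the larger of the two.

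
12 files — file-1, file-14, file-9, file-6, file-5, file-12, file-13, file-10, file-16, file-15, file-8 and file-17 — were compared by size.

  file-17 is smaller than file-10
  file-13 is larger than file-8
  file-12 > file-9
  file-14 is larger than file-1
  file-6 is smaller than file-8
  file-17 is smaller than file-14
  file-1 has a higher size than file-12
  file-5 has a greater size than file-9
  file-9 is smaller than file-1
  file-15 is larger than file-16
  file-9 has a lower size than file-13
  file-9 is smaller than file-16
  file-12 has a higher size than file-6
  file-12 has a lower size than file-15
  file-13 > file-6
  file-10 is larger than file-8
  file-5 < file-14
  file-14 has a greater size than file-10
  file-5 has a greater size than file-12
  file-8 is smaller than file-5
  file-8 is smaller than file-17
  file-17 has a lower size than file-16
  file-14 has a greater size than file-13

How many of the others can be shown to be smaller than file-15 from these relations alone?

6

Directly below file-15: file-12, file-16.
One step further: file-6, file-9, file-17 (5 so far).
One step further: file-8 (6 so far).
No other element is forced below file-15 by the given relations, so the count is 6.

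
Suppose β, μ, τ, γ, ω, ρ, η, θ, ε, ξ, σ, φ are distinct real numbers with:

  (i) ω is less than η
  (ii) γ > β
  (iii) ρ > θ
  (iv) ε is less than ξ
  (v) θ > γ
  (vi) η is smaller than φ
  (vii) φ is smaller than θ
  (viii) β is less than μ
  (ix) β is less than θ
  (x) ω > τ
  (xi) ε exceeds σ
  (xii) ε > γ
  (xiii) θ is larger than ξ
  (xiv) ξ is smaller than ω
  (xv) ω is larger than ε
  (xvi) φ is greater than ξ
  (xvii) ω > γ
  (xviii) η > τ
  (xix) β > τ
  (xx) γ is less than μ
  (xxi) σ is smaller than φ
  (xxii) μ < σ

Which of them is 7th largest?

Chaining the given pairs: τ < β < γ < μ < σ < ε < ξ < ω < η < φ < θ < ρ.
Counting 7 from the largest end gives ε.

ε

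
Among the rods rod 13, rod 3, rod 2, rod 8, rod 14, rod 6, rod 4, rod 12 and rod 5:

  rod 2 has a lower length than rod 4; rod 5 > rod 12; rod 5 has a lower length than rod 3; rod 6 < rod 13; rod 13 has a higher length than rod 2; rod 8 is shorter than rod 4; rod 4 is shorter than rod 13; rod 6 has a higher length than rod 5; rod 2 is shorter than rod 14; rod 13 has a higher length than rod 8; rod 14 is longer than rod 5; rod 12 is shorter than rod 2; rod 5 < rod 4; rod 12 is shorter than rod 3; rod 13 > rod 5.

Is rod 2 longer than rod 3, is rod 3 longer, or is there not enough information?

undetermined

Following every chain through rod 2: above rod 2 we get rod 14, rod 4, rod 13; below rod 2 we get rod 12.
rod 3 is not reached, and no chain runs the other way from rod 3 to rod 2.
So the given relations leave the order of rod 2 and rod 3 undetermined.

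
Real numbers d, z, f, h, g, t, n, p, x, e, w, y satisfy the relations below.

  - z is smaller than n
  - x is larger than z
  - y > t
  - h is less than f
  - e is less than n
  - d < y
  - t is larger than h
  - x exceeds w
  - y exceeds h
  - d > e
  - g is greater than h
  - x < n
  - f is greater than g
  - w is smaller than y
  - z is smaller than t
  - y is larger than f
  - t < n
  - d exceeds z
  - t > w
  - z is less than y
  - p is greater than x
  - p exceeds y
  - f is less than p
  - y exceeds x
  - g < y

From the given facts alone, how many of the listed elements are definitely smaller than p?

10

From p the given relations immediately reach f, x, y.
From those, w, h, g, z, d, t — 9 in total.
From those, e — 10 in total.
Nothing else is reachable below p; 10 in all.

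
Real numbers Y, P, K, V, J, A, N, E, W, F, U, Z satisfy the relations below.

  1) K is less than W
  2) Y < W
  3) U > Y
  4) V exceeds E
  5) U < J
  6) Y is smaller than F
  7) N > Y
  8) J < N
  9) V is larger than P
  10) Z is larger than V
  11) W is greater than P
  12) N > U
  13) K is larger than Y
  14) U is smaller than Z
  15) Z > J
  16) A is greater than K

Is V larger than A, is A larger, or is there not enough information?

undetermined

Following every chain through V: above V we get Z; below V we get E, P.
A is not reached, and no chain runs the other way from A to V.
So the given relations leave the order of V and A undetermined.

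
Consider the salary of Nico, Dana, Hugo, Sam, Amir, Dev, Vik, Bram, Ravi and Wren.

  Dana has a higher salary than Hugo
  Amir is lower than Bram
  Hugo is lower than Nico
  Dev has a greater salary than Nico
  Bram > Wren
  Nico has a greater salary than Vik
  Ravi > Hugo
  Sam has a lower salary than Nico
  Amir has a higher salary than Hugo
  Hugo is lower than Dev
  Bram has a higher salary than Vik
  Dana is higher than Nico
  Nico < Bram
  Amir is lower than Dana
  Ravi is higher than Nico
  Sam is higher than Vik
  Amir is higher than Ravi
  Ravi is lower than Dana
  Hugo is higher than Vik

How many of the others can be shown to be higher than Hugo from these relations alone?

From Hugo the given relations immediately reach Nico, Dev, Ravi, Amir, Dana.
From those, Bram — 6 in total.
No other element is forced above Hugo by the given relations, so the count is 6.

6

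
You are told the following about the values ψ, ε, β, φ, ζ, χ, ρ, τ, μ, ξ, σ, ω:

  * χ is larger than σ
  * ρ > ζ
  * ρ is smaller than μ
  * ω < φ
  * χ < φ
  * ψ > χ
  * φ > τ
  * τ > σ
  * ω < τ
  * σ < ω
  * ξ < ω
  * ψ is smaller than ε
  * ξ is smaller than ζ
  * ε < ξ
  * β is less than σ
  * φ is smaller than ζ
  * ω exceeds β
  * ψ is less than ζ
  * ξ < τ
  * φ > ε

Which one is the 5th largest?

Chaining the given pairs: β < σ < χ < ψ < ε < ξ < ω < τ < φ < ζ < ρ < μ.
The 5th largest is τ.

τ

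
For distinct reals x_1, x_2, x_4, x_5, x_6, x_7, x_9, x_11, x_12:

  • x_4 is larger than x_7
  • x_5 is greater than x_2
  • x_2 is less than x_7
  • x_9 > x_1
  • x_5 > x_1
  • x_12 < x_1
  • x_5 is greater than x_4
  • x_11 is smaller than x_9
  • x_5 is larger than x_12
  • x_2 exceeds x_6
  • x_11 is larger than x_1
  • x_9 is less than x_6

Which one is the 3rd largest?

x_7

The consecutive relations fix a unique order: x_12 < x_1 < x_11 < x_9 < x_6 < x_2 < x_7 < x_4 < x_5.
Counting 3 from the largest end gives x_7.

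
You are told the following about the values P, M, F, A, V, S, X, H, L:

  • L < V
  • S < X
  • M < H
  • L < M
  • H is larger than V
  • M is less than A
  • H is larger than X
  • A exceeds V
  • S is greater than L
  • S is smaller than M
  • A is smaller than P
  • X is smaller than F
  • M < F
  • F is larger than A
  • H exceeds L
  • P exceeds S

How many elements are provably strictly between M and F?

The relations place M below F. An element lies strictly between them when it is forced above M and also forced below F.
Above M: {A, H, P}. Below F: {L, S, V, X, A}.
Intersection: {A} — 1.

1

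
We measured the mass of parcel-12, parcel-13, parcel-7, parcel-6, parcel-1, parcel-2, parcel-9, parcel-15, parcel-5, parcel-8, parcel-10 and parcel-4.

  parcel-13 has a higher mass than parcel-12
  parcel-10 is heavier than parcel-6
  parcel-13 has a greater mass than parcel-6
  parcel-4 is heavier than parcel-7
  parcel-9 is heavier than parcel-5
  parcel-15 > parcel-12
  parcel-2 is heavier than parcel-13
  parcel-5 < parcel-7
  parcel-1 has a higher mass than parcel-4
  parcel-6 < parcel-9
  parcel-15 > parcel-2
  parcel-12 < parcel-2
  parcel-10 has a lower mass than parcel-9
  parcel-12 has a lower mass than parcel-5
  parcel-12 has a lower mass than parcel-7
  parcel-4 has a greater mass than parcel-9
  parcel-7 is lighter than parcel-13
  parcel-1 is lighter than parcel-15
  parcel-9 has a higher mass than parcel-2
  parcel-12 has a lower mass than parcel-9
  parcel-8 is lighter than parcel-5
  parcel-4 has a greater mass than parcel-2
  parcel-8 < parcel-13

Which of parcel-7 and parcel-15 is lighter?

parcel-7

Chaining the given relations: parcel-7 < parcel-13 < parcel-2 < parcel-9 < parcel-4 < parcel-1 < parcel-15.
So parcel-7 < parcel-15; parcel-7 is the lighter of the two.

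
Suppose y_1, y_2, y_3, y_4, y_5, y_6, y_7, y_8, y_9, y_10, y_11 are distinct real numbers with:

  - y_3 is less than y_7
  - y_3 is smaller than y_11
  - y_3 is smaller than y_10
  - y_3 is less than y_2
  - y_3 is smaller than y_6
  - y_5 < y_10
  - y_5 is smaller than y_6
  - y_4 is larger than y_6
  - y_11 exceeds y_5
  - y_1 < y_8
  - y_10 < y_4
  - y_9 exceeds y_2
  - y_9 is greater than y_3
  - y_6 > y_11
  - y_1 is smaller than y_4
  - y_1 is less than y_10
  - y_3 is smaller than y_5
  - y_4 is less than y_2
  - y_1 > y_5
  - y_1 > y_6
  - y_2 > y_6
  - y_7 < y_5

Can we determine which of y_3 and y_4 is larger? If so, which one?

y_4

y_3 < y_7 < y_5 < y_11 < y_6 < y_1 < y_4, by transitivity through y_7, y_5, y_11, y_6, y_1.
So y_4 is larger.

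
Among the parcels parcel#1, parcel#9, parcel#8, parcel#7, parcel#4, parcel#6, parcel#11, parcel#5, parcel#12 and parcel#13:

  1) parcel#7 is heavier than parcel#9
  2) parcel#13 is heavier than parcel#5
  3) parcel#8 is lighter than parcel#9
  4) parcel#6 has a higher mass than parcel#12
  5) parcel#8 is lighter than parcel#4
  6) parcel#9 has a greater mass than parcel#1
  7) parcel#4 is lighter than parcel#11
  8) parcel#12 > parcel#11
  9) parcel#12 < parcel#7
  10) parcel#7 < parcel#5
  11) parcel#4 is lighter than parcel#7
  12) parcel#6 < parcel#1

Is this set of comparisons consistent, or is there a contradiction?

Every relation is compatible with parcel#8 < parcel#4 < parcel#11 < parcel#12 < parcel#6 < parcel#1 < parcel#9 < parcel#7 < parcel#5 < parcel#13; the set is consistent.

consistent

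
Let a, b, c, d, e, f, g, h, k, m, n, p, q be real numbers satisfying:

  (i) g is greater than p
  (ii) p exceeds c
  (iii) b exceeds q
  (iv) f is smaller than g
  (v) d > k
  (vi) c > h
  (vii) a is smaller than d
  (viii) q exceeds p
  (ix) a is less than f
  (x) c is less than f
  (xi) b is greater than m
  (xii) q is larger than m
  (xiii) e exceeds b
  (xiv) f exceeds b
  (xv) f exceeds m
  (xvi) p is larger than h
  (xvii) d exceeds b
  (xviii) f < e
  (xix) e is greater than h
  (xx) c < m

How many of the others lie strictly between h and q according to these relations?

Chaining upward from h reaches: c, p, m, b, f, g, e, d.
Chaining downward from q reaches: c, p, m.
Strictly between h and q are those in both lists: c, p, m — 3 elements.

3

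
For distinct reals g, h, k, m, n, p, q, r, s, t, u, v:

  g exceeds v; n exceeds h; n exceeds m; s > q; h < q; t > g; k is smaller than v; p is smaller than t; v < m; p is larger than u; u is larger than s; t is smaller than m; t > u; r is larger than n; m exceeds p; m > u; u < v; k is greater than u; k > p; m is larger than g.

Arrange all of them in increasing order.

Nothing is placed below h, so it is least; from there h < q; q < s; s < u; u < p; p < k; k < v; v < g; g < t; t < m; m < n; n < r, each given directly.

h < q < s < u < p < k < v < g < t < m < n < r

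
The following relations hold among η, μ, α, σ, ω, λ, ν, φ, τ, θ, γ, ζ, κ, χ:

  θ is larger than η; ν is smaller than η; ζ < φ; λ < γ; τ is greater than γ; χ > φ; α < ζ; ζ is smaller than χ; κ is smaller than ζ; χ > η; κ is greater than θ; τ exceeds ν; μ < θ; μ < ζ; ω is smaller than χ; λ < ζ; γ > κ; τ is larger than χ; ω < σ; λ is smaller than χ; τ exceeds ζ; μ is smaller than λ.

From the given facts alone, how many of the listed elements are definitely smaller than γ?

The elements the relations force below γ are μ, ν, λ, η, θ, κ — no chain reaches any other.
That is 6.

6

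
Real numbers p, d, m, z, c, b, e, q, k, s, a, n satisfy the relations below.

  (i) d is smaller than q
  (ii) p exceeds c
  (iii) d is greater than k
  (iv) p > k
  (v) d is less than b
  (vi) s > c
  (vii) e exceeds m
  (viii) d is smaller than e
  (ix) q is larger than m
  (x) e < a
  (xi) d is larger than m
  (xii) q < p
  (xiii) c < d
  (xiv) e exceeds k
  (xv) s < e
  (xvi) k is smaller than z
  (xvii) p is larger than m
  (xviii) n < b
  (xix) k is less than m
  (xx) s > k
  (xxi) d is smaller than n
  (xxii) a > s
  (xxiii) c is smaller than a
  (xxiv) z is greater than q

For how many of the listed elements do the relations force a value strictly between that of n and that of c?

Chaining upward from c reaches: s, d, q, p, e, a, b, z.
Chaining downward from n reaches: k, m, d.
Strictly between c and n are those in both lists: d — 1 element.

1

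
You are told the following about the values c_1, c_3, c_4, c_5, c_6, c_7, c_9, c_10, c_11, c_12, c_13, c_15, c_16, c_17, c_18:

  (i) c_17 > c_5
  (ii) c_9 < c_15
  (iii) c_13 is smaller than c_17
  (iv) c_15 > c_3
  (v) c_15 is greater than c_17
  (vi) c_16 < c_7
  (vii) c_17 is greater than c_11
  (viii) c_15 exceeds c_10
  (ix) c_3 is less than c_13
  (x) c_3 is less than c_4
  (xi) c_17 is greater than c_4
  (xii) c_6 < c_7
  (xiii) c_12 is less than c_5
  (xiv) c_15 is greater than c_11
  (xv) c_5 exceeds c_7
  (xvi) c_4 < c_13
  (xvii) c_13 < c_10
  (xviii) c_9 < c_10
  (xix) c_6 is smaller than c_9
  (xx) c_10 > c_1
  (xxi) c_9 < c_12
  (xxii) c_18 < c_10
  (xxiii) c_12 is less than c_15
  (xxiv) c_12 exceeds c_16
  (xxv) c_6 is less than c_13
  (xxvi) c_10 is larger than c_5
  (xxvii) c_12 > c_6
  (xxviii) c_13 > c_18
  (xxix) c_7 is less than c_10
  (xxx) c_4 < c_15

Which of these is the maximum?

c_16 is not greatest since c_16 < c_7; c_1 is not greatest since c_1 < c_10; c_6 is not greatest since c_6 < c_13; c_9 is not greatest since c_9 < c_12; c_12 is not greatest since c_12 < c_15; c_11 is not greatest since c_11 < c_17; c_3 is not greatest since c_3 < c_13; c_7 is not greatest since c_7 < c_5; c_18 is not greatest since c_18 < c_10; c_4 is not greatest since c_4 < c_15; c_5 is not greatest since c_5 < c_10; c_13 is not greatest since c_13 < c_17; c_10 is not greatest since c_10 < c_15; c_17 is not greatest since c_17 < c_15.
Only c_15 has nothing above it, so c_15 is the maximum.

c_15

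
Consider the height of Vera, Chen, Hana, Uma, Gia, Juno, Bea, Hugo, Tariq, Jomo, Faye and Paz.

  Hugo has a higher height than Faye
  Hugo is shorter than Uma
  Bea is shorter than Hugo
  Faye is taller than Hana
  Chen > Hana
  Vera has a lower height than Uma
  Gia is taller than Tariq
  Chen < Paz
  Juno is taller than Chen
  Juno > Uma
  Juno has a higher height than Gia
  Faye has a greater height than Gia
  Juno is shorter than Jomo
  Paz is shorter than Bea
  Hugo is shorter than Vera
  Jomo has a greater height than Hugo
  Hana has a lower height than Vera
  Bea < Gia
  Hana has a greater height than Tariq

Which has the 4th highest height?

The consecutive relations fix a unique order: Tariq < Hana < Chen < Paz < Bea < Gia < Faye < Hugo < Vera < Uma < Juno < Jomo.
The 4th largest is Vera.

Vera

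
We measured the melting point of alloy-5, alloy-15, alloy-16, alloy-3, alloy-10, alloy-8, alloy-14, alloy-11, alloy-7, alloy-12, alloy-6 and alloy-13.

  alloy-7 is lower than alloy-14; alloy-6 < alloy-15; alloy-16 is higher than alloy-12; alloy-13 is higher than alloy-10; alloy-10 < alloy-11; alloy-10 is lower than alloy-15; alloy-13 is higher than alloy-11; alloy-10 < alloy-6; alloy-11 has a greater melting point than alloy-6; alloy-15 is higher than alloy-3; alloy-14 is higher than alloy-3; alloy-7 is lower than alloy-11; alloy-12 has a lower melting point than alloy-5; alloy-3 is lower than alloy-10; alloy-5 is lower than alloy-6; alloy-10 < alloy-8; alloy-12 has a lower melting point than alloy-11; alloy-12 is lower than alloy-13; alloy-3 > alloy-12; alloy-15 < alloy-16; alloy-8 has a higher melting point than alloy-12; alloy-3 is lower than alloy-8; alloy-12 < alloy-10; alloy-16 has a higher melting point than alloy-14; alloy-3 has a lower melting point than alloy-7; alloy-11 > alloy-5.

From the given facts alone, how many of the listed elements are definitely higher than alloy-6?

The elements the relations force above alloy-6 are alloy-11, alloy-13, alloy-15, alloy-16 — no chain reaches any other.
That is 4.

4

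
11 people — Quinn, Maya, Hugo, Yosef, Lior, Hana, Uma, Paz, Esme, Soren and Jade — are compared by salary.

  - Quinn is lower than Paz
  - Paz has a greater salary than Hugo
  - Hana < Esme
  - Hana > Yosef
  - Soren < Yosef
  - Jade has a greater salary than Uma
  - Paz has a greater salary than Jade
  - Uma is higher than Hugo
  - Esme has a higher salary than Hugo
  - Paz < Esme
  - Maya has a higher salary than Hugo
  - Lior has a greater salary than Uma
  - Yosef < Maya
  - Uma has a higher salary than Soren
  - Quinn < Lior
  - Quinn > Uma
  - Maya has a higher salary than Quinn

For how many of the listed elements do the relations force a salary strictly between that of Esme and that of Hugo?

4

The relations place Hugo below Esme. An element lies strictly between them when it is forced above Hugo and also forced below Esme.
Above Hugo: {Uma, Jade, Quinn, Paz, Lior, Maya}. Below Esme: {Soren, Uma, Jade, Quinn, Yosef, Paz, Hana}.
Intersection: {Uma, Jade, Quinn, Paz} — 4.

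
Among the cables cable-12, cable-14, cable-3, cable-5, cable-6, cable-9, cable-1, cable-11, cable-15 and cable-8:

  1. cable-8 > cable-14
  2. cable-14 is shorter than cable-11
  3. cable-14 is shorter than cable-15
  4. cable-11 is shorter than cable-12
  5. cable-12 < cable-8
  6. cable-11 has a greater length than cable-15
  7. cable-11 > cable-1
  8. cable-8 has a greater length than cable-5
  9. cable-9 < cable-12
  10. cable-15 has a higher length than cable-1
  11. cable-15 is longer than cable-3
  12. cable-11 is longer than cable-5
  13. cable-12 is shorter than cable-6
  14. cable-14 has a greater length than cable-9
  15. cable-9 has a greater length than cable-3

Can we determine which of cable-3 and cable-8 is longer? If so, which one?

cable-8

Link the given pairs in sequence: cable-3 < cable-9; cable-9 < cable-14; cable-14 < cable-15; cable-15 < cable-11; cable-11 < cable-12; cable-12 < cable-8.
Chaining these gives cable-3 < cable-9 < cable-14 < cable-15 < cable-11 < cable-12 < cable-8.
So cable-8 is longer.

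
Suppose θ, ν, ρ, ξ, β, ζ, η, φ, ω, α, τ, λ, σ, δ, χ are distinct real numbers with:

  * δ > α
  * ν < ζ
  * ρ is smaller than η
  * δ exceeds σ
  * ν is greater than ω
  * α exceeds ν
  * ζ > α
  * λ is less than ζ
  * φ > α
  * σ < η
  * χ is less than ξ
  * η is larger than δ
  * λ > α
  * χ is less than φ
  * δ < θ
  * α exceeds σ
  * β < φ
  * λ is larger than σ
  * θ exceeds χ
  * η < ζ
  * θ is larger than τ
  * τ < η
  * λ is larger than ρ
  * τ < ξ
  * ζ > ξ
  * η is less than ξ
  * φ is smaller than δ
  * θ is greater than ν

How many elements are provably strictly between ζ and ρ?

Chaining upward from ρ reaches: λ, η, ξ.
Chaining downward from ζ reaches: ω, σ, β, ν, α, χ, τ, φ, δ, λ, η, ξ.
Strictly between ρ and ζ are those in both lists: λ, η, ξ — 3 elements.

3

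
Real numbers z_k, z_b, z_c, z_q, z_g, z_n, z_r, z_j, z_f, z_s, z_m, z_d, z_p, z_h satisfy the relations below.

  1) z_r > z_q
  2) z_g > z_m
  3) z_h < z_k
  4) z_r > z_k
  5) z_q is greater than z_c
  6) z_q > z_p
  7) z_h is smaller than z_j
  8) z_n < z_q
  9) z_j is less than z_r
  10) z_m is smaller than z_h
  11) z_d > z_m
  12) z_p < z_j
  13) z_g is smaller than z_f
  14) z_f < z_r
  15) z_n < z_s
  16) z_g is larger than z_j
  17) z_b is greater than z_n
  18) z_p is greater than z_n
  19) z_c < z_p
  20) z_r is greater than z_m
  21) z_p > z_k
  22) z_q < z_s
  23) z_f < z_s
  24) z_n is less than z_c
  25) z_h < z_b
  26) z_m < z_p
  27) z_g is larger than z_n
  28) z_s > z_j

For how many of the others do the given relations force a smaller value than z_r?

From z_r the given relations immediately reach z_m, z_k, z_q, z_j, z_f.
From those, z_n, z_c, z_h, z_p, z_g — 10 in total.
Nothing else is reachable below z_r; 10 in all.

10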